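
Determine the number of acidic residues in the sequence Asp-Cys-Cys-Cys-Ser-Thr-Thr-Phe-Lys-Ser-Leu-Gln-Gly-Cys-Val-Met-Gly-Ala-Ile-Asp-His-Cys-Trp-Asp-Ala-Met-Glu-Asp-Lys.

The acidic residues are Asp (D) and Glu (E), whose side chains end in a carboxylate group.
Matching residues: Asp1, Asp20, Asp24, Glu27, Asp28.

5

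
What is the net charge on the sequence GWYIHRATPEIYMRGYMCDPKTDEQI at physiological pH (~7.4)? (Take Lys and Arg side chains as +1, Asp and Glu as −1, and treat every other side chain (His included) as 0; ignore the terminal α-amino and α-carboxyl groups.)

-1

Positive (K, R): R6, R14, K21 → +3.
Negative (D, E): E10, D19, D23, E24 → −4.
Net charge = (+3) + (−4) = −1.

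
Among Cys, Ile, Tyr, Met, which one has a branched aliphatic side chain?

Valine (V), leucine (L), and isoleucine (I) are the branched-chain amino acids.
Of the listed options, only Ile belongs to this group.

Ile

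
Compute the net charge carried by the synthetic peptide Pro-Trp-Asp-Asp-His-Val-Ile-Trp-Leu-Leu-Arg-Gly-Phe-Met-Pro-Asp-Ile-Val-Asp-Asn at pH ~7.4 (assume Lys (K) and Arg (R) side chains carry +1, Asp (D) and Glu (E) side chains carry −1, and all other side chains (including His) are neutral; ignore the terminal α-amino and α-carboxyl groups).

-3

Positive (K, R): Arg11 → +1.
Negative (D, E): Asp3, Asp4, Asp16, Asp19 → −4.
Net charge = (+1) + (−4) = −3.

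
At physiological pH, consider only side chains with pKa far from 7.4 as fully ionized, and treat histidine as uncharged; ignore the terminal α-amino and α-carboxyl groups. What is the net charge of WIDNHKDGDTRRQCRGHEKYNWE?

Near pH 7.4, K and R contribute +1 each, D and E contribute −1 each, and every other side chain (His included, as stated) is uncharged.
Positive (K, R): K6, R11, R12, R15, K19 → +5.
Negative (D, E): D3, D7, D9, E18, E23 → −5.
Net charge = (+5) + (−5) = 0.

0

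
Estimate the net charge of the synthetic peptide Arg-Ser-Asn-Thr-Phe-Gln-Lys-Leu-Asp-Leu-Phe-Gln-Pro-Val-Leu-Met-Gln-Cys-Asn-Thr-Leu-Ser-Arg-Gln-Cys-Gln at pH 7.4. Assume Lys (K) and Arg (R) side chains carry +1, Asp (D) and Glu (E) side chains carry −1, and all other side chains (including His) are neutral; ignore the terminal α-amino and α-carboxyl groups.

Positive (K, R): Arg1, Lys7, Arg23 → +3.
Negative (D, E): Asp9 → −1.
Net charge = (+3) + (−1) = +2.

+2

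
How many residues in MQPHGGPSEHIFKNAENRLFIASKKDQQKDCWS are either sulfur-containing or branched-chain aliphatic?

5

Sulfur-containing: C, M. Branched-chain aliphatic: I, L, V.
Sulfur-containing residues here: M1, C31 (2).
Branched-chain aliphatic residues here: I11, L19, I21 (3).
The two groups share no amino acid, so total = 2 + 3 = 5.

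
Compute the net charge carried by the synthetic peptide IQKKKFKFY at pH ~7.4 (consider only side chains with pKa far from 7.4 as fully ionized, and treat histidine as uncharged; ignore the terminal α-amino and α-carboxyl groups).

Near pH 7.4, K and R contribute +1 each, D and E contribute −1 each, and every other side chain (His included, as stated) is uncharged.
Positive (K, R): K3, K4, K5, K7 → +4.
Negative (D, E): none → −0.
Net charge = (+4) + (−0) = +4.

+4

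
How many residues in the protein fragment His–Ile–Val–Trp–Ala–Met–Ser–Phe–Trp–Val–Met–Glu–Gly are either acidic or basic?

Acidic: D, E. Basic: H, K, R.
Acidic residues here: Glu12 (1).
Basic residues here: His1 (1).
The two groups share no amino acid, so total = 1 + 1 = 2.

2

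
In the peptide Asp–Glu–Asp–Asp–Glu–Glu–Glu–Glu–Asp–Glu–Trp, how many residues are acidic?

Aspartate (D) and glutamate (E) have carboxylic-acid side chains and are the acidic amino acids.
Matching residues: Asp1, Glu2, Asp3, Asp4, Glu5, Glu6, Glu7, Glu8, Asp9, Glu10.

10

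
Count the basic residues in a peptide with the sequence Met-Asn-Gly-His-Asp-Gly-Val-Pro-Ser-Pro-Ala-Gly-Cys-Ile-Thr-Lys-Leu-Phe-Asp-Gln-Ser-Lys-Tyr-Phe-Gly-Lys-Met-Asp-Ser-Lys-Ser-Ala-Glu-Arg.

6

The basic amino acids are Lys (K), Arg (R), and His (H).
Matching residues: His4, Lys16, Lys22, Lys26, Lys30, Arg34.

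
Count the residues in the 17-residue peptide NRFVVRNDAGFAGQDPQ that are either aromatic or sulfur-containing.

Aromatic: F, W, Y. Sulfur-containing: C, M.
Aromatic residues here: F3, F11 (2).
Sulfur-containing residues here: none (0).
The two groups share no amino acid, so total = 2 + 0 = 2.

2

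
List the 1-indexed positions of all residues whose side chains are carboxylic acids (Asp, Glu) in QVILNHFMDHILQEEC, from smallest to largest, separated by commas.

9, 14, 15

Matching residues: D9, E14, E15.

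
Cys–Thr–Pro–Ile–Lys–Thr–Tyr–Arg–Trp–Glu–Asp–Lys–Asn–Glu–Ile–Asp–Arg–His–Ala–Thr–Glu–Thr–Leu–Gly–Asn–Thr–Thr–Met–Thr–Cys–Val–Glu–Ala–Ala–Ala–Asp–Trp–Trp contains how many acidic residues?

7

Only D (aspartate) and E (glutamate) carry a side-chain carboxylic acid.
Matching residues: Glu10, Asp11, Glu14, Asp16, Glu21, Glu32, Asp36.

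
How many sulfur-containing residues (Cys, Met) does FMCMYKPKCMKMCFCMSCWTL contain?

Matching residues: M2, C3, M4, C9, M10, M12, C13, C15, M16, C18.

10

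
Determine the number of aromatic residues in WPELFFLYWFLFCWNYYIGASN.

10

The aromatic amino acids are Phe (F, benzyl), Trp (W, indole), and Tyr (Y, phenol).
Matching residues: W1, F5, F6, Y8, W9, F10, F12, W14, Y16, Y17.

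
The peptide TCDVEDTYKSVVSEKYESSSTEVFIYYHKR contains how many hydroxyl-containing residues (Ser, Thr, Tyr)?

Matching residues: T1, T7, Y8, S10, S13, Y16, S18, S19, S20, T21, Y26, Y27.

12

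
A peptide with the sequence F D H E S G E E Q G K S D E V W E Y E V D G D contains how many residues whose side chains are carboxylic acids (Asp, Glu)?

10

Matching residues: D2, E4, E7, E8, D13, E14, E17, E19, D21, D23.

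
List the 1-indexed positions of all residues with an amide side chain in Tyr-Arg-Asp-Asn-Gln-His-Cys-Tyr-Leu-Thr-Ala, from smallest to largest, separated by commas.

Asparagine (N) and glutamine (Q) have uncharged amide side chains.
Matching residues: Asn4, Gln5.

4, 5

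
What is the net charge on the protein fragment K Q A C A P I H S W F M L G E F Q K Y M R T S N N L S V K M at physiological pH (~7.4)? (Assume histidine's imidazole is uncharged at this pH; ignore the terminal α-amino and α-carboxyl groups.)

+3

The side chains ionized at physiological pH are Lys/Arg (+1) and Asp/Glu (−1); with His treated as neutral, nothing else contributes.
Positive (K, R): K1, K18, R21, K29 → +4.
Negative (D, E): E15 → −1.
Net charge = (+4) + (−1) = +3.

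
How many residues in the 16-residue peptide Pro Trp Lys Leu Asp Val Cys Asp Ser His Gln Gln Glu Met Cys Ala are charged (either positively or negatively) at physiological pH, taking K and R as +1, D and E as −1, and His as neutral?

Charged side chains at pH ~7.4: K, R (positive); D, E (negative).
Matching residues: Lys3, Asp5, Asp8, Glu13.

4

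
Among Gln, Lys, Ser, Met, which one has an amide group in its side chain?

Gln

The amide-side-chain residues are Asn (N) and Gln (Q).
Of the listed options, only Gln belongs to this group.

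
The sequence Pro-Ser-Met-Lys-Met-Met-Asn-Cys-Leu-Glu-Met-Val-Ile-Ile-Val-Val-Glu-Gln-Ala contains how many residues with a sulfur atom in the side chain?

5

The sulfur-bearing residues are cysteine (–SH) and methionine (–S–CH₃).
Matching residues: Met3, Met5, Met6, Cys8, Met11.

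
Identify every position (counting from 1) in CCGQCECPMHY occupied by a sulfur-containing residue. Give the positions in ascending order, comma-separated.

1, 2, 5, 7, 9

The sulfur-bearing residues are cysteine (–SH) and methionine (–S–CH₃).
Matching residues: C1, C2, C5, C7, M9.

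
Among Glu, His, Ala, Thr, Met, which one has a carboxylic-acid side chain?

The acidic residues are Asp (D) and Glu (E), whose side chains end in a carboxylate group.
Of the listed options, only Glu belongs to this group.

Glu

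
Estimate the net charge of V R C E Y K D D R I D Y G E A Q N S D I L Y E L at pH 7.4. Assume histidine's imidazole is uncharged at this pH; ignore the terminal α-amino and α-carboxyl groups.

-4

At pH ~7.4 the Lys and Arg side chains are protonated (+1), the Asp and Glu side chains are deprotonated (−1), and with His taken as neutral all other side chains carry no charge.
Positive (K, R): R2, K6, R9 → +3.
Negative (D, E): E4, D7, D8, D11, E14, D19, E23 → −7.
Net charge = (+3) + (−7) = −4.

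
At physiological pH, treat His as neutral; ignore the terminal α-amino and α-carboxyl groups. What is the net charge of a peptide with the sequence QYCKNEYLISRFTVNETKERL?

+1

Near pH 7.4, K and R contribute +1 each, D and E contribute −1 each, and every other side chain (His included, as stated) is uncharged.
Positive (K, R): K4, R11, K18, R20 → +4.
Negative (D, E): E6, E16, E19 → −3.
Net charge = (+4) + (−3) = +1.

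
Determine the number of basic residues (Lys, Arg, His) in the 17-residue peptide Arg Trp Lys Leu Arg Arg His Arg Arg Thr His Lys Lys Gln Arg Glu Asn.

Matching residues: Arg1, Lys3, Arg5, Arg6, His7, Arg8, Arg9, His11, Lys12, Lys13, Arg15.

11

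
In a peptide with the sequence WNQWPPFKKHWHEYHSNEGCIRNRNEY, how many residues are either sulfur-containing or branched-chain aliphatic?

Sulfur-containing: C, M. Branched-chain aliphatic: I, L, V.
Sulfur-containing residues here: C20 (1).
Branched-chain aliphatic residues here: I21 (1).
The two groups share no amino acid, so total = 1 + 1 = 2.

2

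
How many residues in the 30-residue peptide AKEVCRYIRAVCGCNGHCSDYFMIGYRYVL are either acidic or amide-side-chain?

Acidic: D, E. Amide-side-chain: N, Q.
Acidic residues here: E3, D20 (2).
Amide-side-chain residues here: N15 (1).
The two groups share no amino acid, so total = 2 + 1 = 3.

3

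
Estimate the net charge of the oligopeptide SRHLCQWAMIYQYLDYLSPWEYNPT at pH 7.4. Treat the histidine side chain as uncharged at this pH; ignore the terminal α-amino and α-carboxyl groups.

-1

Near pH 7.4, K and R contribute +1 each, D and E contribute −1 each, and every other side chain (His included, as stated) is uncharged.
Positive (K, R): R2 → +1.
Negative (D, E): D15, E21 → −2.
Net charge = (+1) + (−2) = −1.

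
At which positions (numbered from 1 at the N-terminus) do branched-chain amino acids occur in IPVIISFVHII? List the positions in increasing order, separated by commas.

The BCAAs are Val, Leu, and Ile — aliphatic side chains with a branch point.
Matching residues: I1, V3, I4, I5, V8, I10, I11.

1, 3, 4, 5, 8, 10, 11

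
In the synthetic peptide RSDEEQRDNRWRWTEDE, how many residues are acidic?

7

The acidic residues are Asp (D) and Glu (E), whose side chains end in a carboxylate group.
Matching residues: D3, E4, E5, D8, E15, D16, E17.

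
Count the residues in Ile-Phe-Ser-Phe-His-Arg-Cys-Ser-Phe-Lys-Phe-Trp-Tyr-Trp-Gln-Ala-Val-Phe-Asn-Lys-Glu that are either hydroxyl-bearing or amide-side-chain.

Hydroxyl-bearing: S, T, Y. Amide-side-chain: N, Q.
Hydroxyl-bearing residues here: Ser3, Ser8, Tyr13 (3).
Amide-side-chain residues here: Gln15, Asn19 (2).
The two groups share no amino acid, so total = 3 + 2 = 5.

5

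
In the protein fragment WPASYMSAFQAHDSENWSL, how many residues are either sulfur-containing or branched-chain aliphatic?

2

Sulfur-containing: C, M. Branched-chain aliphatic: I, L, V.
Sulfur-containing residues here: M6 (1).
Branched-chain aliphatic residues here: L19 (1).
The two groups share no amino acid, so total = 1 + 1 = 2.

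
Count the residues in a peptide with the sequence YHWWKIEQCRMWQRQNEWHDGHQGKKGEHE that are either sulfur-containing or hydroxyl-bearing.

Sulfur-containing: C, M. Hydroxyl-bearing: S, T, Y.
Sulfur-containing residues here: C9, M11 (2).
Hydroxyl-bearing residues here: Y1 (1).
The two groups share no amino acid, so total = 2 + 1 = 3.

3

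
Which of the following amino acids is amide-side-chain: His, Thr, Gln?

Gln

The amide-side-chain residues are Asn (N) and Gln (Q).
Of the listed options, only Gln belongs to this group.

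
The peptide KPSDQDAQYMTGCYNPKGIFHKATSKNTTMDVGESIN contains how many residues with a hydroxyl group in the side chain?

9

S, T, and Y are the three residues with a side-chain hydroxyl.
Matching residues: S3, Y9, T11, Y14, T24, S25, T28, T29, S35.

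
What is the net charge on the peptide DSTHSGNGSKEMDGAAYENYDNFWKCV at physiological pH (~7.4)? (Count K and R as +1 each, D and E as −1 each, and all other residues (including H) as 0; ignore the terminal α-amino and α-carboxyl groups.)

-3

Positive (K, R): K10, K25 → +2.
Negative (D, E): D1, E11, D13, E18, D21 → −5.
Net charge = (+2) + (−5) = −3.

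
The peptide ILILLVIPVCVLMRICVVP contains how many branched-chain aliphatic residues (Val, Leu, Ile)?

13

Matching residues: I1, L2, I3, L4, L5, V6, I7, V9, V11, L12, I15, V17, V18.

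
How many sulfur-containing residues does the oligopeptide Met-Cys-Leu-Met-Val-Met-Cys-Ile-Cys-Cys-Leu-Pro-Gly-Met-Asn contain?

Cysteine (C, thiol) and methionine (M, thioether) are the two sulfur-containing amino acids.
Matching residues: Met1, Cys2, Met4, Met6, Cys7, Cys9, Cys10, Met14.

8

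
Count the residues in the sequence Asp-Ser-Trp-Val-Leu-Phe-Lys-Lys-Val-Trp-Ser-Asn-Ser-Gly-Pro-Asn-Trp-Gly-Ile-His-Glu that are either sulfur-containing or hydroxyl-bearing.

3

Sulfur-containing: C, M. Hydroxyl-bearing: S, T, Y.
Sulfur-containing residues here: none (0).
Hydroxyl-bearing residues here: Ser2, Ser11, Ser13 (3).
The two groups share no amino acid, so total = 0 + 3 = 3.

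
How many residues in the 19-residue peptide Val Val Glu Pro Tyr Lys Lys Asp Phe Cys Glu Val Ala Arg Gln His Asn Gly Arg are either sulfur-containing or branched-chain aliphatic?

4

Sulfur-containing: C, M. Branched-chain aliphatic: I, L, V.
Sulfur-containing residues here: Cys10 (1).
Branched-chain aliphatic residues here: Val1, Val2, Val12 (3).
The two groups share no amino acid, so total = 1 + 3 = 4.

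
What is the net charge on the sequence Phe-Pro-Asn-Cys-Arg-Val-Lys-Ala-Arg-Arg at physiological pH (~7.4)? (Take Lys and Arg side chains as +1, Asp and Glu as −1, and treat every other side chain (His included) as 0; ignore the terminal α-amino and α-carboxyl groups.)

Positive (K, R): Arg5, Lys7, Arg9, Arg10 → +4.
Negative (D, E): none → −0.
Net charge = (+4) + (−0) = +4.

+4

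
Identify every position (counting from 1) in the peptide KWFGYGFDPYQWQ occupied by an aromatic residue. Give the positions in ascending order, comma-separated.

2, 3, 5, 7, 10, 12

Phenylalanine (F), tryptophan (W), and tyrosine (Y) have aromatic ring side chains.
Matching residues: W2, F3, Y5, F7, Y10, W12.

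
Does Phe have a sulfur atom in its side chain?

The sulfur-bearing residues are cysteine (–SH) and methionine (–S–CH₃).
Phenylalanine is not in this group.

No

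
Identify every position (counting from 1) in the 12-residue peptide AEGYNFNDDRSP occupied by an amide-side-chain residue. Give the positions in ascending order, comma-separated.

5, 7

The amide-side-chain residues are Asn (N) and Gln (Q).
Matching residues: N5, N7.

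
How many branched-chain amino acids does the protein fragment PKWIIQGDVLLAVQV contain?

The BCAAs are Val, Leu, and Ile — aliphatic side chains with a branch point.
Matching residues: I4, I5, V9, L10, L11, V13, V15.

7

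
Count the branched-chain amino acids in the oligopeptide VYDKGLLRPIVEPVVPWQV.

8

V, L, and I make up the branched-chain aliphatic group.
Matching residues: V1, L6, L7, I10, V11, V14, V15, V19.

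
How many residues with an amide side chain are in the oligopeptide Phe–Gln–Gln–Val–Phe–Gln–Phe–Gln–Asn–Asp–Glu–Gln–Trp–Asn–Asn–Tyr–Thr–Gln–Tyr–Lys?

The amide-side-chain residues are Asn (N) and Gln (Q).
Matching residues: Gln2, Gln3, Gln6, Gln8, Asn9, Gln12, Asn14, Asn15, Gln18.

9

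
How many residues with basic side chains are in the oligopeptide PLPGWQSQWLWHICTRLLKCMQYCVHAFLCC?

4

K, R, and H are the three residues with basic side chains (ε-amine, guanidinium, and imidazole respectively).
Matching residues: H12, R16, K19, H26.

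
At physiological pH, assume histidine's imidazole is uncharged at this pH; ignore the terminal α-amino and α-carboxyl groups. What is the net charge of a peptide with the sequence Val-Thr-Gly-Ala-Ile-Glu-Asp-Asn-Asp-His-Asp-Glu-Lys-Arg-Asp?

The side chains ionized at physiological pH are Lys/Arg (+1) and Asp/Glu (−1); with His treated as neutral, nothing else contributes.
Positive (K, R): Lys13, Arg14 → +2.
Negative (D, E): Glu6, Asp7, Asp9, Asp11, Glu12, Asp15 → −6.
Net charge = (+2) + (−6) = −4.

-4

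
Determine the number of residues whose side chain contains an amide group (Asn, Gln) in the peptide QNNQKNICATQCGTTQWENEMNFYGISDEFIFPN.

10

Matching residues: Q1, N2, N3, Q4, N6, Q11, Q16, N19, N22, N34.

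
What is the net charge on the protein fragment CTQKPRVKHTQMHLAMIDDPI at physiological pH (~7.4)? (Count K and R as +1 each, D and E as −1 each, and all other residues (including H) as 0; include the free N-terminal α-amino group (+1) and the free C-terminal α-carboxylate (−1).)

Positive (K, R): K4, R6, K8 → +3.
Negative (D, E): D18, D19 → −2.
The N-terminus (+1) and C-terminus (−1) cancel.
Net charge = (+3) + (−2) = +1.

+1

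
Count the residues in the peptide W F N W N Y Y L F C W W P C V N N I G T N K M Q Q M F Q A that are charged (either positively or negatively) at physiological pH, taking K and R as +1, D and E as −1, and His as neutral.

1

Charged side chains at pH ~7.4: K, R (positive); D, E (negative).
Matching residues: K22.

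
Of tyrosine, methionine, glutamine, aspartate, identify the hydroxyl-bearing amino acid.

tyrosine

The –OH-bearing residues are Ser, Thr (aliphatic alcohols), and Tyr (phenol).
Of the listed options, only tyrosine belongs to this group.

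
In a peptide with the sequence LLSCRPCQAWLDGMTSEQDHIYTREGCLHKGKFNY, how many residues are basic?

6

The basic amino acids are Lys (K), Arg (R), and His (H).
Matching residues: R5, H20, R24, H29, K30, K32.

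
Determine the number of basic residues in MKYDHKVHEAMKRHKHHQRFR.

12

K, R, and H are the three residues with basic side chains (ε-amine, guanidinium, and imidazole respectively).
Matching residues: K2, H5, K6, H8, K12, R13, H14, K15, H16, H17, R19, R21.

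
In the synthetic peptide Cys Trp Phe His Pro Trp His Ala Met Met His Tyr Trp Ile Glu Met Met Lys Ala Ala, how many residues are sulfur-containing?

The sulfur-bearing residues are cysteine (–SH) and methionine (–S–CH₃).
Matching residues: Cys1, Met9, Met10, Met16, Met17.

5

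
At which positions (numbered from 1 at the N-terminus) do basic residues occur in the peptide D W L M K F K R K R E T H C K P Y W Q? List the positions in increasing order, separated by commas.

K, R, and H are the three residues with basic side chains (ε-amine, guanidinium, and imidazole respectively).
Matching residues: K5, K7, R8, K9, R10, H13, K15.

5, 7, 8, 9, 10, 13, 15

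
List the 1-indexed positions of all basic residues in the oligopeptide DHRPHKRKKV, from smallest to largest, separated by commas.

K, R, and H are the three residues with basic side chains (ε-amine, guanidinium, and imidazole respectively).
Matching residues: H2, R3, H5, K6, R7, K8, K9.

2, 3, 5, 6, 7, 8, 9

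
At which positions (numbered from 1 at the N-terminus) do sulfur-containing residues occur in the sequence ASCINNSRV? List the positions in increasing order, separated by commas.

Cysteine (C, thiol) and methionine (M, thioether) are the two sulfur-containing amino acids.
Matching residues: C3.

3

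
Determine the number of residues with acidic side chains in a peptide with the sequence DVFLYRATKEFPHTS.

2

The acidic residues are Asp (D) and Glu (E), whose side chains end in a carboxylate group.
Matching residues: D1, E10.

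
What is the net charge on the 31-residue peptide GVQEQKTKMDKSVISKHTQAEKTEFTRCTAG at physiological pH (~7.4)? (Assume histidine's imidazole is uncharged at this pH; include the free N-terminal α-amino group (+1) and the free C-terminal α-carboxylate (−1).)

+2

The side chains ionized at physiological pH are Lys/Arg (+1) and Asp/Glu (−1); with His treated as neutral, nothing else contributes.
Positive (K, R): K6, K8, K11, K16, K22, R27 → +6.
Negative (D, E): E4, D10, E21, E24 → −4.
The N-terminus (+1) and C-terminus (−1) cancel.
Net charge = (+6) + (−4) = +2.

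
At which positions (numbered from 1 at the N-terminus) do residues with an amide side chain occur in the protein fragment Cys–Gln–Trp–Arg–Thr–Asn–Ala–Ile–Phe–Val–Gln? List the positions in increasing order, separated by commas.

Asparagine (N) and glutamine (Q) have uncharged amide side chains.
Matching residues: Gln2, Asn6, Gln11.

2, 6, 11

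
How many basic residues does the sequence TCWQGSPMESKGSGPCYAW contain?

The basic amino acids are Lys (K), Arg (R), and His (H).
Matching residues: K11.

1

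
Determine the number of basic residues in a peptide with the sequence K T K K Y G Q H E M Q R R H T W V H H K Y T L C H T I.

11

The basic amino acids are Lys (K), Arg (R), and His (H).
Matching residues: K1, K3, K4, H8, R12, R13, H14, H18, H19, K20, H25.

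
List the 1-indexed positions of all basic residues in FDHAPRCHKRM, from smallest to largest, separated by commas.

3, 6, 8, 9, 10

Lysine (K), arginine (R), and histidine (H) have basic, nitrogen-containing side chains.
Matching residues: H3, R6, H8, K9, R10.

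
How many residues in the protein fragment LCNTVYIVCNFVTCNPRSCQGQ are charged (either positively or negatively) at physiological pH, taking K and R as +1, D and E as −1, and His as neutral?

1

Charged side chains at pH ~7.4: K, R (positive); D, E (negative).
Matching residues: R17.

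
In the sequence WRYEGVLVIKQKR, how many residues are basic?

4

Lysine (K), arginine (R), and histidine (H) have basic, nitrogen-containing side chains.
Matching residues: R2, K10, K12, R13.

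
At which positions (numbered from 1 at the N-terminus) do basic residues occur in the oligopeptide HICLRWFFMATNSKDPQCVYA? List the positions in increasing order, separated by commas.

1, 5, 14

Lysine (K), arginine (R), and histidine (H) have basic, nitrogen-containing side chains.
Matching residues: H1, R5, K14.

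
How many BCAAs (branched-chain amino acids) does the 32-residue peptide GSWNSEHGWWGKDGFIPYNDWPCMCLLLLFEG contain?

5

V, L, and I make up the branched-chain aliphatic group.
Matching residues: I16, L26, L27, L28, L29.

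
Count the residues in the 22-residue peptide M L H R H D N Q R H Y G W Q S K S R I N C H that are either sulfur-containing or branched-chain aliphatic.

4

Sulfur-containing: C, M. Branched-chain aliphatic: I, L, V.
Sulfur-containing residues here: M1, C21 (2).
Branched-chain aliphatic residues here: L2, I19 (2).
The two groups share no amino acid, so total = 2 + 2 = 4.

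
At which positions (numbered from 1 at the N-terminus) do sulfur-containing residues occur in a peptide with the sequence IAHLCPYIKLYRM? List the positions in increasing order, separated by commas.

5, 13

Only Cys (C) and Met (M) have a sulfur atom in the side chain.
Matching residues: C5, M13.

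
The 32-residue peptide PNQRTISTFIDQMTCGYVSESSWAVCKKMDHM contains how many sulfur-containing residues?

Cysteine (C, thiol) and methionine (M, thioether) are the two sulfur-containing amino acids.
Matching residues: M13, C15, C26, M29, M32.

5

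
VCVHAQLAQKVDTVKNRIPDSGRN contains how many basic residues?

Lysine (K), arginine (R), and histidine (H) have basic, nitrogen-containing side chains.
Matching residues: H4, K10, K15, R17, R23.

5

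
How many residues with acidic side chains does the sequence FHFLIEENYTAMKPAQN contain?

2

Only D (aspartate) and E (glutamate) carry a side-chain carboxylic acid.
Matching residues: E6, E7.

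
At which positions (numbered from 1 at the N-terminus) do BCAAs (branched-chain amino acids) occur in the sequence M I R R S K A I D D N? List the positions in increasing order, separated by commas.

Valine (V), leucine (L), and isoleucine (I) are the branched-chain amino acids.
Matching residues: I2, I8.

2, 8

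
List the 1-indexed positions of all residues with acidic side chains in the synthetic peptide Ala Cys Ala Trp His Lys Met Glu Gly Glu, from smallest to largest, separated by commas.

8, 10

The acidic residues are Asp (D) and Glu (E), whose side chains end in a carboxylate group.
Matching residues: Glu8, Glu10.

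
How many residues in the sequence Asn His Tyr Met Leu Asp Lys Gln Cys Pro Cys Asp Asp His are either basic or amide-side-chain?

5

Basic: H, K, R. Amide-side-chain: N, Q.
Basic residues here: His2, Lys7, His14 (3).
Amide-side-chain residues here: Asn1, Gln8 (2).
The two groups share no amino acid, so total = 3 + 2 = 5.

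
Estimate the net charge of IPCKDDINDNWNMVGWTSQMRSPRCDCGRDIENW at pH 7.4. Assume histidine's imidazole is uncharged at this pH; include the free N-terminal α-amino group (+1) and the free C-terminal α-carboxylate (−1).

Near pH 7.4, K and R contribute +1 each, D and E contribute −1 each, and every other side chain (His included, as stated) is uncharged.
Positive (K, R): K4, R21, R24, R29 → +4.
Negative (D, E): D5, D6, D9, D26, D30, E32 → −6.
The N-terminus (+1) and C-terminus (−1) cancel.
Net charge = (+4) + (−6) = −2.

-2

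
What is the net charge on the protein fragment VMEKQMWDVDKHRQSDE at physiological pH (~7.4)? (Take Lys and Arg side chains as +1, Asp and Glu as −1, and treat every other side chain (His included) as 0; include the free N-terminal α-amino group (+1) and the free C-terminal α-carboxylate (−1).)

Positive (K, R): K4, K11, R13 → +3.
Negative (D, E): E3, D8, D10, D16, E17 → −5.
The N-terminus (+1) and C-terminus (−1) cancel.
Net charge = (+3) + (−5) = −2.

-2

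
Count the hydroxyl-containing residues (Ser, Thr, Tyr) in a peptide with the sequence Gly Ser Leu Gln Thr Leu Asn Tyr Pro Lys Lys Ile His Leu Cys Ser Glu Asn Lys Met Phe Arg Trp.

Matching residues: Ser2, Thr5, Tyr8, Ser16.

4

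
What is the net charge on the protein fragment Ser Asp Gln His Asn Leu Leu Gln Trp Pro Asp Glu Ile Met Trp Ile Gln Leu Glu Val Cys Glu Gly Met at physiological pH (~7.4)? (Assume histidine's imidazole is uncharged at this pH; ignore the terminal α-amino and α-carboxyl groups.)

-5

The side chains ionized at physiological pH are Lys/Arg (+1) and Asp/Glu (−1); with His treated as neutral, nothing else contributes.
Positive (K, R): none → +0.
Negative (D, E): Asp2, Asp11, Glu12, Glu19, Glu22 → −5.
Net charge = (+0) + (−5) = −5.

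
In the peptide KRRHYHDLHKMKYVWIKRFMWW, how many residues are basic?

10

K, R, and H are the three residues with basic side chains (ε-amine, guanidinium, and imidazole respectively).
Matching residues: K1, R2, R3, H4, H6, H9, K10, K12, K17, R18.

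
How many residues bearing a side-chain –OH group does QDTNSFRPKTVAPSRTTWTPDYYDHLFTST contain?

S, T, and Y are the three residues with a side-chain hydroxyl.
Matching residues: T3, S5, T10, S14, T16, T17, T19, Y22, Y23, T28, S29, T30.

12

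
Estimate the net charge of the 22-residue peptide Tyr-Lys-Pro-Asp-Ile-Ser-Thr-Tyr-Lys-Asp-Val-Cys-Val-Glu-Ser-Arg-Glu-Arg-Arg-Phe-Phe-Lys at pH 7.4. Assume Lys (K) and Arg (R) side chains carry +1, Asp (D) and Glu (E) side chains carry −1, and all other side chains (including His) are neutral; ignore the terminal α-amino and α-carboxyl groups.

+2

Positive (K, R): Lys2, Lys9, Arg16, Arg18, Arg19, Lys22 → +6.
Negative (D, E): Asp4, Asp10, Glu14, Glu17 → −4.
Net charge = (+6) + (−4) = +2.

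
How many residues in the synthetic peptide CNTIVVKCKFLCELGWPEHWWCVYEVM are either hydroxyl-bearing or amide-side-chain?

3

Hydroxyl-bearing: S, T, Y. Amide-side-chain: N, Q.
Hydroxyl-bearing residues here: T3, Y24 (2).
Amide-side-chain residues here: N2 (1).
The two groups share no amino acid, so total = 2 + 1 = 3.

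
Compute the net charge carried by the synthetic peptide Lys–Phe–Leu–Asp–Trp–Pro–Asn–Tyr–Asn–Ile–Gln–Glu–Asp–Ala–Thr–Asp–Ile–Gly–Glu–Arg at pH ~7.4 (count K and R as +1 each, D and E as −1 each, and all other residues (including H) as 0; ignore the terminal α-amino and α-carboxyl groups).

Positive (K, R): Lys1, Arg20 → +2.
Negative (D, E): Asp4, Glu12, Asp13, Asp16, Glu19 → −5.
Net charge = (+2) + (−5) = −3.

-3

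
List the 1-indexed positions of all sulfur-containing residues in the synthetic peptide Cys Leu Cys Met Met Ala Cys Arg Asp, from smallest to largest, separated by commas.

Only Cys (C) and Met (M) have a sulfur atom in the side chain.
Matching residues: Cys1, Cys3, Met4, Met5, Cys7.

1, 3, 4, 5, 7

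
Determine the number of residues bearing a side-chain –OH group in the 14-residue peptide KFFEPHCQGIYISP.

2

The –OH-bearing residues are Ser, Thr (aliphatic alcohols), and Tyr (phenol).
Matching residues: Y11, S13.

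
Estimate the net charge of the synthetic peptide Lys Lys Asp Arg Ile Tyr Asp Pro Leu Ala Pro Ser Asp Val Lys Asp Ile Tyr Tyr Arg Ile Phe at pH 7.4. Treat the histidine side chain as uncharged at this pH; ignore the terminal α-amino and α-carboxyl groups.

+1

At pH ~7.4 the Lys and Arg side chains are protonated (+1), the Asp and Glu side chains are deprotonated (−1), and with His taken as neutral all other side chains carry no charge.
Positive (K, R): Lys1, Lys2, Arg4, Lys15, Arg20 → +5.
Negative (D, E): Asp3, Asp7, Asp13, Asp16 → −4.
Net charge = (+5) + (−4) = +1.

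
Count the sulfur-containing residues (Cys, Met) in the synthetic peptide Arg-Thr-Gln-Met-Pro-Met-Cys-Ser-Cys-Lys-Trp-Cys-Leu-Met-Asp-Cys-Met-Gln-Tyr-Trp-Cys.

Matching residues: Met4, Met6, Cys7, Cys9, Cys12, Met14, Cys16, Met17, Cys21.

9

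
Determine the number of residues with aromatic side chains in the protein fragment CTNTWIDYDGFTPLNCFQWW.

6

The aromatic amino acids are Phe (F, benzyl), Trp (W, indole), and Tyr (Y, phenol).
Matching residues: W5, Y8, F11, F17, W19, W20.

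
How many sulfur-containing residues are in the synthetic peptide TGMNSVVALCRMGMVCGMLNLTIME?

The sulfur-bearing residues are cysteine (–SH) and methionine (–S–CH₃).
Matching residues: M3, C10, M12, M14, C16, M18, M24.

7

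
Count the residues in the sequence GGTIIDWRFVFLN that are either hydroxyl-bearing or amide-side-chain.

2

Hydroxyl-bearing: S, T, Y. Amide-side-chain: N, Q.
Hydroxyl-bearing residues here: T3 (1).
Amide-side-chain residues here: N13 (1).
The two groups share no amino acid, so total = 1 + 1 = 2.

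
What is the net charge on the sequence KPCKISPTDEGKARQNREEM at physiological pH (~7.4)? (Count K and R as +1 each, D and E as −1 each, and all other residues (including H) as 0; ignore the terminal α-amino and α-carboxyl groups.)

Positive (K, R): K1, K4, K12, R14, R17 → +5.
Negative (D, E): D9, E10, E18, E19 → −4.
Net charge = (+5) + (−4) = +1.

+1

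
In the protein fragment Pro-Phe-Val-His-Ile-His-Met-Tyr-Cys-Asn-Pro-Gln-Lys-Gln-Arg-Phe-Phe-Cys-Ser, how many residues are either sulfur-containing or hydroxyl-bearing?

5

Sulfur-containing: C, M. Hydroxyl-bearing: S, T, Y.
Sulfur-containing residues here: Met7, Cys9, Cys18 (3).
Hydroxyl-bearing residues here: Tyr8, Ser19 (2).
The two groups share no amino acid, so total = 3 + 2 = 5.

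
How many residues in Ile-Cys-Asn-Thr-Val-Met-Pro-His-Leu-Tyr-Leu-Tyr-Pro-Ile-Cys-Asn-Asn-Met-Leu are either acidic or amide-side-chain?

Acidic: D, E. Amide-side-chain: N, Q.
Acidic residues here: none (0).
Amide-side-chain residues here: Asn3, Asn16, Asn17 (3).
The two groups share no amino acid, so total = 0 + 3 = 3.

3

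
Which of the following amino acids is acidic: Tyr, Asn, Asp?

Asp

Aspartate (D) and glutamate (E) have carboxylic-acid side chains and are the acidic amino acids.
Of the listed options, only Asp belongs to this group.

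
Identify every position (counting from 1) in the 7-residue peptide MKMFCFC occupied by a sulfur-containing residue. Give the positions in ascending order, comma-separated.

Matching residues: M1, M3, C5, C7.

1, 3, 5, 7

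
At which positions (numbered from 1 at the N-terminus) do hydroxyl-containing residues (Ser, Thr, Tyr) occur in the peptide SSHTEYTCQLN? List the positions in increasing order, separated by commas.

1, 2, 4, 6, 7

Matching residues: S1, S2, T4, Y6, T7.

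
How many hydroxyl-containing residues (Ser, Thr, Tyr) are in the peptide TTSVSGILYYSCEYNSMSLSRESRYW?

Matching residues: T1, T2, S3, S5, Y9, Y10, S11, Y14, S16, S18, S20, S23, Y25.

13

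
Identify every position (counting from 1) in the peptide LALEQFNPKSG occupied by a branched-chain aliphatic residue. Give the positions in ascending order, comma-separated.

1, 3

V, L, and I make up the branched-chain aliphatic group.
Matching residues: L1, L3.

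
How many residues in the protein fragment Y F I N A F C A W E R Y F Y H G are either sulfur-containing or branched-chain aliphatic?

2

Sulfur-containing: C, M. Branched-chain aliphatic: I, L, V.
Sulfur-containing residues here: C7 (1).
Branched-chain aliphatic residues here: I3 (1).
The two groups share no amino acid, so total = 1 + 1 = 2.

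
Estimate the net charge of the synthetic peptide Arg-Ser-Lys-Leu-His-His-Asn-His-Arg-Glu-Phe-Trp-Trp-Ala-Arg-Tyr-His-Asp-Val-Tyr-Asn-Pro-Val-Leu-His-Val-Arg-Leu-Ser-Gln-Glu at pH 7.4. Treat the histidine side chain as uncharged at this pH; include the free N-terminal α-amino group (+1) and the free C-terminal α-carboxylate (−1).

+2

At pH ~7.4 the Lys and Arg side chains are protonated (+1), the Asp and Glu side chains are deprotonated (−1), and with His taken as neutral all other side chains carry no charge.
Positive (K, R): Arg1, Lys3, Arg9, Arg15, Arg27 → +5.
Negative (D, E): Glu10, Asp18, Glu31 → −3.
The N-terminus (+1) and C-terminus (−1) cancel.
Net charge = (+5) + (−3) = +2.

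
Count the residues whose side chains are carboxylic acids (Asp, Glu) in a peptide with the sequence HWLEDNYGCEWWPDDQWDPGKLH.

Matching residues: E4, D5, E10, D14, D15, D18.

6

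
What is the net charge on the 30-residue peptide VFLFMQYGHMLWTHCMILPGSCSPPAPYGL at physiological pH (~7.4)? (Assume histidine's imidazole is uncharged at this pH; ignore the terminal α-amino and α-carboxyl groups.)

The side chains ionized at physiological pH are Lys/Arg (+1) and Asp/Glu (−1); with His treated as neutral, nothing else contributes.
Positive (K, R): none → +0.
Negative (D, E): none → −0.
Net charge = (+0) + (−0) = 0.

0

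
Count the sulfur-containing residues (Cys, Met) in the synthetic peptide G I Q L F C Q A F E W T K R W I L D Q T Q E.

Matching residues: C6.

1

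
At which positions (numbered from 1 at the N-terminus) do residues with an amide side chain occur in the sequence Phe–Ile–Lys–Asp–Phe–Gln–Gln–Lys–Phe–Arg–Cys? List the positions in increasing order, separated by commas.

Only N (asparagine) and Q (glutamine) carry a side-chain carboxamide.
Matching residues: Gln6, Gln7.

6, 7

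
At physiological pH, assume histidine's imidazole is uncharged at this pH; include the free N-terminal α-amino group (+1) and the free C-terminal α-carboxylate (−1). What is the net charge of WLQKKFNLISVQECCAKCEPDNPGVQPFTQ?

Near pH 7.4, K and R contribute +1 each, D and E contribute −1 each, and every other side chain (His included, as stated) is uncharged.
Positive (K, R): K4, K5, K17 → +3.
Negative (D, E): E13, E19, D21 → −3.
The N-terminus (+1) and C-terminus (−1) cancel.
Net charge = (+3) + (−3) = 0.

0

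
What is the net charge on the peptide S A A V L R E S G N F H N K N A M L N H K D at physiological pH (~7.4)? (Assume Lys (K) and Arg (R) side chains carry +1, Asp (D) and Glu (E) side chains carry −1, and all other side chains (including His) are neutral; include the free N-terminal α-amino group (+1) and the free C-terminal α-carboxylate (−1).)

Positive (K, R): R6, K14, K21 → +3.
Negative (D, E): E7, D22 → −2.
The N-terminus (+1) and C-terminus (−1) cancel.
Net charge = (+3) + (−2) = +1.

+1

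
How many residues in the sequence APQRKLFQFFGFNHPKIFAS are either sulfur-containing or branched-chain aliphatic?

2

Sulfur-containing: C, M. Branched-chain aliphatic: I, L, V.
Sulfur-containing residues here: none (0).
Branched-chain aliphatic residues here: L6, I17 (2).
The two groups share no amino acid, so total = 0 + 2 = 2.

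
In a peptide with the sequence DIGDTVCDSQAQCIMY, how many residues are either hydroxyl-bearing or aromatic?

3

Hydroxyl-bearing: S, T, Y. Aromatic: F, W, Y.
Hydroxyl-bearing residues here: T5, S9, Y16 (3).
Aromatic residues here: Y16 (1).
Y is in both groups, so the 1 Y residue must not be double-counted.
Total = 3 + 1 − 1 = 3.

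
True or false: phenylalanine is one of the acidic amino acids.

Only D (aspartate) and E (glutamate) carry a side-chain carboxylic acid.
Phenylalanine is not in this group.

False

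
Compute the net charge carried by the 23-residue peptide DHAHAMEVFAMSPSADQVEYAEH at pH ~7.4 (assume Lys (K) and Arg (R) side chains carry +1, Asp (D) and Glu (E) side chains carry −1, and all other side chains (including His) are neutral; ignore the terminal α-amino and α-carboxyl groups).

Positive (K, R): none → +0.
Negative (D, E): D1, E7, D16, E19, E22 → −5.
Net charge = (+0) + (−5) = −5.

-5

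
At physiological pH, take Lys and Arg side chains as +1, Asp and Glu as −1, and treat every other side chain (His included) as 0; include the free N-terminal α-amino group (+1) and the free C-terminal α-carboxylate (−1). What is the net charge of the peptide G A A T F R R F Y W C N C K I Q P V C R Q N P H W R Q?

Positive (K, R): R6, R7, K14, R20, R26 → +5.
Negative (D, E): none → −0.
The N-terminus (+1) and C-terminus (−1) cancel.
Net charge = (+5) + (−0) = +5.

+5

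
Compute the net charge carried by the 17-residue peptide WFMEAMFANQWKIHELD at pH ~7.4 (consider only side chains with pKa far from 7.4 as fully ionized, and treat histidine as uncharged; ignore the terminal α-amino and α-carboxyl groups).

-2

At pH ~7.4 the Lys and Arg side chains are protonated (+1), the Asp and Glu side chains are deprotonated (−1), and with His taken as neutral all other side chains carry no charge.
Positive (K, R): K12 → +1.
Negative (D, E): E4, E15, D17 → −3.
Net charge = (+1) + (−3) = −2.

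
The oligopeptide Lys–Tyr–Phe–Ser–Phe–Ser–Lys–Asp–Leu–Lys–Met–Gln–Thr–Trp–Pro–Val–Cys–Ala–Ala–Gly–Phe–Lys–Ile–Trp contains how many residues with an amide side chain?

1

Asparagine (N) and glutamine (Q) have uncharged amide side chains.
Matching residues: Gln12.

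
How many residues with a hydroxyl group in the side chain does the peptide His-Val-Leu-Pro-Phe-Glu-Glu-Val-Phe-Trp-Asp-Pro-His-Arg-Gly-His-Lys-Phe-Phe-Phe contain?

S, T, and Y are the three residues with a side-chain hydroxyl.
None of the 20 residues belong to this group.

0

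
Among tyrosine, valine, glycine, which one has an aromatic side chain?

The aromatic amino acids are Phe (F, benzyl), Trp (W, indole), and Tyr (Y, phenol).
Of the listed options, only tyrosine belongs to this group.

tyrosine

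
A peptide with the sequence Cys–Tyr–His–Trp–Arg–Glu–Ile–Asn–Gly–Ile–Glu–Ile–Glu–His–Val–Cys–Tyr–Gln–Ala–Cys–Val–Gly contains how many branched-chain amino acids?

V, L, and I make up the branched-chain aliphatic group.
Matching residues: Ile7, Ile10, Ile12, Val15, Val21.

5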